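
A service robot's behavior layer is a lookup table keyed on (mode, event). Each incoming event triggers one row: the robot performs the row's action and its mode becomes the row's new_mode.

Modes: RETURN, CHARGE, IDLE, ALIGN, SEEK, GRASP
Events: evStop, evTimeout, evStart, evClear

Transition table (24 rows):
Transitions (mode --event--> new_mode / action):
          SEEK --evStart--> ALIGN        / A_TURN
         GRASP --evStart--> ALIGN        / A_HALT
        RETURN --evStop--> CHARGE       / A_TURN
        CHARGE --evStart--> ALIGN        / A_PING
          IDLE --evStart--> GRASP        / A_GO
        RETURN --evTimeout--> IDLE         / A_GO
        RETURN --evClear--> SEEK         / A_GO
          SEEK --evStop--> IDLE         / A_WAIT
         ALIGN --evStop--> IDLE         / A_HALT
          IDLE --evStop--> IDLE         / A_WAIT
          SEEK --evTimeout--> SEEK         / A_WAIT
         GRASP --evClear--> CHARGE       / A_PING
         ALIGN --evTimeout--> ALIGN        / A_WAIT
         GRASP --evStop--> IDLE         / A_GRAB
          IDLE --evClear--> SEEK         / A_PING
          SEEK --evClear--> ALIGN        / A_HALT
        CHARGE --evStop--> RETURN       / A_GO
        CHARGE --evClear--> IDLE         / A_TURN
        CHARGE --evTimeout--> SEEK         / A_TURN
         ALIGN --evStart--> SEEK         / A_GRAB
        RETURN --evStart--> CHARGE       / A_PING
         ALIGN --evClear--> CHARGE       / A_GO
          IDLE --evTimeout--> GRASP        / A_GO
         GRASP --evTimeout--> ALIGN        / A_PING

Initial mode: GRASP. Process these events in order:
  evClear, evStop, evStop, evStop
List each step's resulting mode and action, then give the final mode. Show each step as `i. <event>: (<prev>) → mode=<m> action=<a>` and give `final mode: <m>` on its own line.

final mode: RETURN

1. evClear: (GRASP) → mode=CHARGE action=A_PING
2. evStop: (CHARGE) → mode=RETURN action=A_GO
3. evStop: (RETURN) → mode=CHARGE action=A_TURN
4. evStop: (CHARGE) → mode=RETURN action=A_GO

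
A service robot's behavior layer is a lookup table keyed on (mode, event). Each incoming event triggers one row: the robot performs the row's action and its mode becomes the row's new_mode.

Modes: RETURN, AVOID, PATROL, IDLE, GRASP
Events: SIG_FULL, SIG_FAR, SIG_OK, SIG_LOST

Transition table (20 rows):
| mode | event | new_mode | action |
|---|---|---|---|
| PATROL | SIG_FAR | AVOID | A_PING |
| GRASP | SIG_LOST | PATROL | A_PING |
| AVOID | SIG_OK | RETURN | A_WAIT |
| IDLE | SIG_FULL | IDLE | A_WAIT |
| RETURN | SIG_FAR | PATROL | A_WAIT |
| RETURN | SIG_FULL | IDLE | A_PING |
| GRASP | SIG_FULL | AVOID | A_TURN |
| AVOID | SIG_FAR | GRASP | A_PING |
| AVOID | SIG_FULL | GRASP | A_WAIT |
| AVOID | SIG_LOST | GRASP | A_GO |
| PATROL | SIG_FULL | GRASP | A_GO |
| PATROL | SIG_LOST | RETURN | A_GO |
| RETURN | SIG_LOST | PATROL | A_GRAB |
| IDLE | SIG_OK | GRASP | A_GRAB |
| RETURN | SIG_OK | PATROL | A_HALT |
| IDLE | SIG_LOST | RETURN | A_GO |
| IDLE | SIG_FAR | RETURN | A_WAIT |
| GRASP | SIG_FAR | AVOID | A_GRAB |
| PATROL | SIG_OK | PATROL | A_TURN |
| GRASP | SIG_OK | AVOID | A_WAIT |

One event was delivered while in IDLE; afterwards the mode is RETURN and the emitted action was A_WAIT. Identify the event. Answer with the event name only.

SIG_FAR

try SIG_FULL: (IDLE, SIG_FULL) → (IDLE, A_WAIT)
try SIG_FAR: (IDLE, SIG_FAR) → (RETURN, A_WAIT)  ← matches
try SIG_OK: (IDLE, SIG_OK) → (GRASP, A_GRAB)
try SIG_LOST: (IDLE, SIG_LOST) → (RETURN, A_GO)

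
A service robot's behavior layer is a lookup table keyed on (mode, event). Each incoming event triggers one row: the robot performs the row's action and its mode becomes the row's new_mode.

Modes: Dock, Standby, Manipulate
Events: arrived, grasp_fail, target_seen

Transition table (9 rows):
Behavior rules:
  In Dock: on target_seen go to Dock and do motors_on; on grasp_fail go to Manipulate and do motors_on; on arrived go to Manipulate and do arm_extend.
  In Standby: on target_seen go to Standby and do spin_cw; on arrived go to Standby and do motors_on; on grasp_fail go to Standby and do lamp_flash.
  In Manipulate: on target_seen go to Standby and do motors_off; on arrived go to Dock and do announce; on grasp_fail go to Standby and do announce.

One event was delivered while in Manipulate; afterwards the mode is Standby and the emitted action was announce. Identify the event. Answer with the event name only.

try arrived: (Manipulate, arrived) → (Dock, announce)
try grasp_fail: (Manipulate, grasp_fail) → (Standby, announce)  ← matches
try target_seen: (Manipulate, target_seen) → (Standby, motors_off)

grasp_fail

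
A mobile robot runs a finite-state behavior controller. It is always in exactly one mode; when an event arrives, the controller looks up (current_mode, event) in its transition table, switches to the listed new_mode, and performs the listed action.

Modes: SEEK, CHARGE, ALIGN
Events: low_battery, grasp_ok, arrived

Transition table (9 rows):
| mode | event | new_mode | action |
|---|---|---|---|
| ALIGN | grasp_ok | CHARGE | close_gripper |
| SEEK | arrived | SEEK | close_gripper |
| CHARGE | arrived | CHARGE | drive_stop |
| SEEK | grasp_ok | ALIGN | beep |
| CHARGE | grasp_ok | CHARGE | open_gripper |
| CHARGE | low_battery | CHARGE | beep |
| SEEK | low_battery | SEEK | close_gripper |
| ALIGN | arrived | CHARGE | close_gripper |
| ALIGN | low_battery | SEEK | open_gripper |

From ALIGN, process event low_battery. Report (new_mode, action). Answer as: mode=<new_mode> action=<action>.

current mode = ALIGN; filter table to that mode:
  (ALIGN, grasp_ok) → (CHARGE, close_gripper)
  (ALIGN, arrived) → (CHARGE, close_gripper)
  (ALIGN, low_battery) → (SEEK, open_gripper)  ← event matches
event = low_battery selects (SEEK, open_gripper)

mode=SEEK action=open_gripper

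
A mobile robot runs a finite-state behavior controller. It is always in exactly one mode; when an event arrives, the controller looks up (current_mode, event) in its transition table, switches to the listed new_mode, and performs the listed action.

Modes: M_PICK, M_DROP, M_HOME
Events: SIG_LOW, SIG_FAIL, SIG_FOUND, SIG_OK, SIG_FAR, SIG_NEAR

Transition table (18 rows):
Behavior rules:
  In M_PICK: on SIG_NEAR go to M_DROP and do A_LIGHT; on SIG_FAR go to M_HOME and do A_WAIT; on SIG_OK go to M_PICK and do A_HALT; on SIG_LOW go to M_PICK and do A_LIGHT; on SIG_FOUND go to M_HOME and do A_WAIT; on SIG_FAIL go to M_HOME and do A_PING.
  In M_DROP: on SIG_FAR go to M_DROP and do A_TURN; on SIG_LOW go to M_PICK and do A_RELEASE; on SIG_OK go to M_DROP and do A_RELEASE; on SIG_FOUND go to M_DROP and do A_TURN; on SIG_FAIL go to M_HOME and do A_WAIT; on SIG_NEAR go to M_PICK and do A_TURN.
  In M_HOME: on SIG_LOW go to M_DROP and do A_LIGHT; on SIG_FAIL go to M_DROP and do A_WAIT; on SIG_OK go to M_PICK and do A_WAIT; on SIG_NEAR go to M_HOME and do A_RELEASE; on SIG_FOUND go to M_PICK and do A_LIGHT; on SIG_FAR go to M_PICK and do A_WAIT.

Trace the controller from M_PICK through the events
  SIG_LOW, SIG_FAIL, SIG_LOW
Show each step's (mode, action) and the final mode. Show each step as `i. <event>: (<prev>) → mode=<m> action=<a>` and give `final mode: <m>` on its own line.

1. SIG_LOW: (M_PICK) → mode=M_PICK action=A_LIGHT
2. SIG_FAIL: (M_PICK) → mode=M_HOME action=A_PING
3. SIG_LOW: (M_HOME) → mode=M_DROP action=A_LIGHT

final mode: M_DROP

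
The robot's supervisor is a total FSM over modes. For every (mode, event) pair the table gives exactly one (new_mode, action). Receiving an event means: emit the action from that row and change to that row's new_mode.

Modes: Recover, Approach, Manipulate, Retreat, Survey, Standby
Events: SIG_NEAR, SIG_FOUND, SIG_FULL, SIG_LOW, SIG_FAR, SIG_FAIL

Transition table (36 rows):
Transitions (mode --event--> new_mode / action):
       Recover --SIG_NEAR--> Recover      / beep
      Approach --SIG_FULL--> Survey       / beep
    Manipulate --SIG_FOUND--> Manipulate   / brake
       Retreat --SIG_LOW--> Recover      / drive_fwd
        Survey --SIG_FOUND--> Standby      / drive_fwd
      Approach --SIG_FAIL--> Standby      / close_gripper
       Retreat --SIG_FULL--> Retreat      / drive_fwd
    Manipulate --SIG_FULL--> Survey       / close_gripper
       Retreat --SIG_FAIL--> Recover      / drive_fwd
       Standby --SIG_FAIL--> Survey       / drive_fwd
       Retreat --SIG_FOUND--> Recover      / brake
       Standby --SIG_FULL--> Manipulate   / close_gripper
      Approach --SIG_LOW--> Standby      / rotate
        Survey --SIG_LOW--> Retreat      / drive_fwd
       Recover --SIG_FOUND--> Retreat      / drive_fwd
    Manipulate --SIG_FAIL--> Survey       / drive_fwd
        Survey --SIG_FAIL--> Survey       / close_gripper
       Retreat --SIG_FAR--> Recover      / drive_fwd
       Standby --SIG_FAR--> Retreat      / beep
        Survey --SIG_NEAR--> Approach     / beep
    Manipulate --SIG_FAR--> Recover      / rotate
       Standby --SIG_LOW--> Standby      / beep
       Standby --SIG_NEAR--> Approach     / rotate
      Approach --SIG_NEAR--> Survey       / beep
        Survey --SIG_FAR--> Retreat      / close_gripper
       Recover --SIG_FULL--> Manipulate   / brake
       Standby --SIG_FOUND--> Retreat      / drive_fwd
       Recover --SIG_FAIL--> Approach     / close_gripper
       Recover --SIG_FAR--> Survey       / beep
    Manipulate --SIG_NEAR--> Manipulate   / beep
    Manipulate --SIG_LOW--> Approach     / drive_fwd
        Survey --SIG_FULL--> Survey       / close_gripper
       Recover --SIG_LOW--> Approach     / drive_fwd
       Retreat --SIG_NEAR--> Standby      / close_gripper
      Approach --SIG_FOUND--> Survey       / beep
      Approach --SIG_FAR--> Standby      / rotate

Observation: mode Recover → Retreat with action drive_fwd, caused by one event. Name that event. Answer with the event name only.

try SIG_NEAR: (Recover, SIG_NEAR) → (Recover, beep)
try SIG_FOUND: (Recover, SIG_FOUND) → (Retreat, drive_fwd)  ← matches
try SIG_FULL: (Recover, SIG_FULL) → (Manipulate, brake)
try SIG_LOW: (Recover, SIG_LOW) → (Approach, drive_fwd)
try SIG_FAR: (Recover, SIG_FAR) → (Survey, beep)
try SIG_FAIL: (Recover, SIG_FAIL) → (Approach, close_gripper)

SIG_FOUND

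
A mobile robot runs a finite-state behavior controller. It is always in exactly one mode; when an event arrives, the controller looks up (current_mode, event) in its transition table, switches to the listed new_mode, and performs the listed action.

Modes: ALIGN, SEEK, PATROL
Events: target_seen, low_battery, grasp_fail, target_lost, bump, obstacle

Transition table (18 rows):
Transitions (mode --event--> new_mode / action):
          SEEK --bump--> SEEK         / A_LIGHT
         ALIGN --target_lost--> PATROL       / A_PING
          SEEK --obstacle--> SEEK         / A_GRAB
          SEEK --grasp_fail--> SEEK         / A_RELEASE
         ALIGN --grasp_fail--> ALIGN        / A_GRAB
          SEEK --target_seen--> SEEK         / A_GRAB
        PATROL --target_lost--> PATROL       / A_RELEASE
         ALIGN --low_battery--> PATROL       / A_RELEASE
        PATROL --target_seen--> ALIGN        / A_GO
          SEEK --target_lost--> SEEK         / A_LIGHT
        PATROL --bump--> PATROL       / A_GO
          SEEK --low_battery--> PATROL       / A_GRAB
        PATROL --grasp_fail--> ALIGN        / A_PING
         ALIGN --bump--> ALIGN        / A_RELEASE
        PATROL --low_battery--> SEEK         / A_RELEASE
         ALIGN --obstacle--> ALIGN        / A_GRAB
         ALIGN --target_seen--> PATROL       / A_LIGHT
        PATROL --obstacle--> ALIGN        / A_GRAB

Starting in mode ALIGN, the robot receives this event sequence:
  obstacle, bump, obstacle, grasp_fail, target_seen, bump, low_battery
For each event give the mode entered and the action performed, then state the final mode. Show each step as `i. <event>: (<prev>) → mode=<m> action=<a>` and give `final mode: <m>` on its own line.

1. obstacle: (ALIGN) → mode=ALIGN action=A_GRAB
2. bump: (ALIGN) → mode=ALIGN action=A_RELEASE
3. obstacle: (ALIGN) → mode=ALIGN action=A_GRAB
4. grasp_fail: (ALIGN) → mode=ALIGN action=A_GRAB
5. target_seen: (ALIGN) → mode=PATROL action=A_LIGHT
6. bump: (PATROL) → mode=PATROL action=A_GO
7. low_battery: (PATROL) → mode=SEEK action=A_RELEASE

final mode: SEEK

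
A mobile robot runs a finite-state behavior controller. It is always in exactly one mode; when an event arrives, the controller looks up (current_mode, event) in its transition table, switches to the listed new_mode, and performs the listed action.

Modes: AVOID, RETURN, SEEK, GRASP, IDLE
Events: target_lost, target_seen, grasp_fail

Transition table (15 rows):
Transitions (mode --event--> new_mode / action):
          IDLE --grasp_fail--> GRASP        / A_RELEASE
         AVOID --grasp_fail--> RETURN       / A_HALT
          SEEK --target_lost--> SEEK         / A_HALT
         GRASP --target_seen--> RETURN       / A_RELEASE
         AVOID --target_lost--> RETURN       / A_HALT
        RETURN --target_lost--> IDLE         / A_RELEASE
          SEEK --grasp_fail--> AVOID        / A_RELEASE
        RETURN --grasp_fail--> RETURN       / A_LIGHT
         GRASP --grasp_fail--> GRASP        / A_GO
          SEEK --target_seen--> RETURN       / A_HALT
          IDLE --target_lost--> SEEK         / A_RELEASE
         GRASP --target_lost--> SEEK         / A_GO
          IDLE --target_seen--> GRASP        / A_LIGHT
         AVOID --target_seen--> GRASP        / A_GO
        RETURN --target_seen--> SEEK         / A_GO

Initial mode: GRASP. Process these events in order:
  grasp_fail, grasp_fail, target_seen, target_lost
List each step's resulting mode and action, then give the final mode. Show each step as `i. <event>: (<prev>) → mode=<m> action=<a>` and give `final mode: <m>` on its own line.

final mode: IDLE

1. grasp_fail: (GRASP) → mode=GRASP action=A_GO
2. grasp_fail: (GRASP) → mode=GRASP action=A_GO
3. target_seen: (GRASP) → mode=RETURN action=A_RELEASE
4. target_lost: (RETURN) → mode=IDLE action=A_RELEASE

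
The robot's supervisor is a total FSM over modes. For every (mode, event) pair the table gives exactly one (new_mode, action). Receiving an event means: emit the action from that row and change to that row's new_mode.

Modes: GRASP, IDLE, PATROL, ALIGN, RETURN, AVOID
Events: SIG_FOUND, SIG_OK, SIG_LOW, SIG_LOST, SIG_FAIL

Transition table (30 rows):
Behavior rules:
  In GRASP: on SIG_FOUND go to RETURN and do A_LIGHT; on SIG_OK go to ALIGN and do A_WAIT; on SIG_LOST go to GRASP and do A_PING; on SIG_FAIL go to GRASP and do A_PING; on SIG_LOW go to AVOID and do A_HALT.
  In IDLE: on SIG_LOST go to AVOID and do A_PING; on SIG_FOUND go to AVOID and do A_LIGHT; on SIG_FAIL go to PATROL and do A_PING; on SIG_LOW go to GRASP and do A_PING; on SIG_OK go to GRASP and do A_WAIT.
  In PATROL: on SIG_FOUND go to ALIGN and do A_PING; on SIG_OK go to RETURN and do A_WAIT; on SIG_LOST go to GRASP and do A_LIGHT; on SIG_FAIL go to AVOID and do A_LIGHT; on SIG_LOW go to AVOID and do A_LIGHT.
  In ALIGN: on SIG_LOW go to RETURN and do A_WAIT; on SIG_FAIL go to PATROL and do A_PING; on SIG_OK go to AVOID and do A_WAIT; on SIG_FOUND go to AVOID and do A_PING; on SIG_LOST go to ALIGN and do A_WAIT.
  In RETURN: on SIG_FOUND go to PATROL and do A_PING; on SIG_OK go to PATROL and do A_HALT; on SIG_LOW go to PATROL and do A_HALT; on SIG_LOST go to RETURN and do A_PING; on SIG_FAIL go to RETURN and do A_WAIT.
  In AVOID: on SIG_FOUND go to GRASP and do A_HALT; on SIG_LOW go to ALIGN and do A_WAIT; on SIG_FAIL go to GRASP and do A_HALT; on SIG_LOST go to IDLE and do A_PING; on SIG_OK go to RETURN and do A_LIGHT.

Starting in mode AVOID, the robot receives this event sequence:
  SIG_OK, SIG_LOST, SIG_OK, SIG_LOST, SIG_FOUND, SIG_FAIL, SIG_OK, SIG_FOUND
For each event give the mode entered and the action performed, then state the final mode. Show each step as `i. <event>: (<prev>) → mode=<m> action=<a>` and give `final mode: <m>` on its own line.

final mode: ALIGN

1. SIG_OK: (AVOID) → mode=RETURN action=A_LIGHT
2. SIG_LOST: (RETURN) → mode=RETURN action=A_PING
3. SIG_OK: (RETURN) → mode=PATROL action=A_HALT
4. SIG_LOST: (PATROL) → mode=GRASP action=A_LIGHT
5. SIG_FOUND: (GRASP) → mode=RETURN action=A_LIGHT
6. SIG_FAIL: (RETURN) → mode=RETURN action=A_WAIT
7. SIG_OK: (RETURN) → mode=PATROL action=A_HALT
8. SIG_FOUND: (PATROL) → mode=ALIGN action=A_PING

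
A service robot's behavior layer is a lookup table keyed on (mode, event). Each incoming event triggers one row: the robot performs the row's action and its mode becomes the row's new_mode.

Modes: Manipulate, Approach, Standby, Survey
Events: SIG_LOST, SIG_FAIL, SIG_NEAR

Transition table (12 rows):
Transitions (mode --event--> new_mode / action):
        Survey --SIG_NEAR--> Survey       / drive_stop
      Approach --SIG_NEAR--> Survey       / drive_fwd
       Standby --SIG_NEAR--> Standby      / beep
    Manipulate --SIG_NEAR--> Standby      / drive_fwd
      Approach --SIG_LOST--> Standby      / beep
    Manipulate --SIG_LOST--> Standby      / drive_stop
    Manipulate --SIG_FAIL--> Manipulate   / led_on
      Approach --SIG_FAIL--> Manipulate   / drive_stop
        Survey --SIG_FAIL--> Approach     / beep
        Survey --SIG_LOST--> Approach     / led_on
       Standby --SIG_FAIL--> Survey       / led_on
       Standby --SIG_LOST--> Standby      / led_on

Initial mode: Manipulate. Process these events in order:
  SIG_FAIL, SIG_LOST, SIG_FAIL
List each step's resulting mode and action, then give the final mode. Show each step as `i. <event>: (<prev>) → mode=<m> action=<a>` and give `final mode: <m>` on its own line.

1. SIG_FAIL: (Manipulate) → mode=Manipulate action=led_on
2. SIG_LOST: (Manipulate) → mode=Standby action=drive_stop
3. SIG_FAIL: (Standby) → mode=Survey action=led_on

final mode: Survey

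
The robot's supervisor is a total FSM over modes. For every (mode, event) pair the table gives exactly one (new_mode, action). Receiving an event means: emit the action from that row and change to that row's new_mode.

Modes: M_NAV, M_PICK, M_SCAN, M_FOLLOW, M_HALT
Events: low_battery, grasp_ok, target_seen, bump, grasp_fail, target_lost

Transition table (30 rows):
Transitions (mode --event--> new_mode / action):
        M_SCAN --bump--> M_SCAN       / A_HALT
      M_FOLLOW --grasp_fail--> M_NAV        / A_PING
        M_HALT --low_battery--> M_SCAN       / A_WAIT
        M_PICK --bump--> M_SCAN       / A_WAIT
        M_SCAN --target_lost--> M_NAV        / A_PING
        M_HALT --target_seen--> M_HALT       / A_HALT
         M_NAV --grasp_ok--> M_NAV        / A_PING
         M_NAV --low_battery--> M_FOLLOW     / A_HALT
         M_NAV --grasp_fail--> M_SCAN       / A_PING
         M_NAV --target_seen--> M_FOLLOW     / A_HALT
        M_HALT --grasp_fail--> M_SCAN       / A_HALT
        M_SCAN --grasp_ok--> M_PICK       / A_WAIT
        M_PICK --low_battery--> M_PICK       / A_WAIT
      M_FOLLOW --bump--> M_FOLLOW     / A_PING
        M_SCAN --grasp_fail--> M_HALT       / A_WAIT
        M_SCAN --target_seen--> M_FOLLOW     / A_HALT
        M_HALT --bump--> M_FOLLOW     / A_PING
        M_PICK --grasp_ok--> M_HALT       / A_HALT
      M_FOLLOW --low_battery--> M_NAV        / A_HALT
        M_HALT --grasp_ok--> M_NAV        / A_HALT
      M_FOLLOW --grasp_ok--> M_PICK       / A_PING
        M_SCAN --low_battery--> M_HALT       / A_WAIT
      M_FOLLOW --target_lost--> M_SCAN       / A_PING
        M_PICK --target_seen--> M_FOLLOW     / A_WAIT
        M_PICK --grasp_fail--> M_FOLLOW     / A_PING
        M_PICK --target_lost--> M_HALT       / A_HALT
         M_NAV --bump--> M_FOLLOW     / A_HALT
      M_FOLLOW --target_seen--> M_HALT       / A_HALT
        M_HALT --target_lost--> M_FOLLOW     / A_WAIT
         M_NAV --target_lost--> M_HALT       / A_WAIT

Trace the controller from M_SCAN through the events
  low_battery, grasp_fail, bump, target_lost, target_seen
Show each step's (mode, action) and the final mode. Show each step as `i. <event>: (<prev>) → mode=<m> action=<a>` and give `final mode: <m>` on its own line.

1. low_battery: (M_SCAN) → mode=M_HALT action=A_WAIT
2. grasp_fail: (M_HALT) → mode=M_SCAN action=A_HALT
3. bump: (M_SCAN) → mode=M_SCAN action=A_HALT
4. target_lost: (M_SCAN) → mode=M_NAV action=A_PING
5. target_seen: (M_NAV) → mode=M_FOLLOW action=A_HALT

final mode: M_FOLLOW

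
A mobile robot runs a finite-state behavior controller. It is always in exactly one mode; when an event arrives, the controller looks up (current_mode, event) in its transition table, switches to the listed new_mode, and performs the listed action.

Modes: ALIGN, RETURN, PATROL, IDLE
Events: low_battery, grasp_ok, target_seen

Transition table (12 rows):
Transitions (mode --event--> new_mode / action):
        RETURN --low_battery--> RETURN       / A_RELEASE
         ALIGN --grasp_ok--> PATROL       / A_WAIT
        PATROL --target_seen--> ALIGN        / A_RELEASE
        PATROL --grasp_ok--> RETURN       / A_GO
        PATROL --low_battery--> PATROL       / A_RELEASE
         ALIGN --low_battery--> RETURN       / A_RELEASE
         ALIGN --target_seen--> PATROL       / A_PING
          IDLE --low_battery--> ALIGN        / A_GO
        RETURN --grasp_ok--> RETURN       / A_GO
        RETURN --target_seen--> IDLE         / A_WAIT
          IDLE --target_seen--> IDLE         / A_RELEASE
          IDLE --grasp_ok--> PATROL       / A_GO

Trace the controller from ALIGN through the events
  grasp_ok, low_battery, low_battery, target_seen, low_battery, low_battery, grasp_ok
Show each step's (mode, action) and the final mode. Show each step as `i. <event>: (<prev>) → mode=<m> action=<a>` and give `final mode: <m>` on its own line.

final mode: RETURN

1. grasp_ok: (ALIGN) → mode=PATROL action=A_WAIT
2. low_battery: (PATROL) → mode=PATROL action=A_RELEASE
3. low_battery: (PATROL) → mode=PATROL action=A_RELEASE
4. target_seen: (PATROL) → mode=ALIGN action=A_RELEASE
5. low_battery: (ALIGN) → mode=RETURN action=A_RELEASE
6. low_battery: (RETURN) → mode=RETURN action=A_RELEASE
7. grasp_ok: (RETURN) → mode=RETURN action=A_GO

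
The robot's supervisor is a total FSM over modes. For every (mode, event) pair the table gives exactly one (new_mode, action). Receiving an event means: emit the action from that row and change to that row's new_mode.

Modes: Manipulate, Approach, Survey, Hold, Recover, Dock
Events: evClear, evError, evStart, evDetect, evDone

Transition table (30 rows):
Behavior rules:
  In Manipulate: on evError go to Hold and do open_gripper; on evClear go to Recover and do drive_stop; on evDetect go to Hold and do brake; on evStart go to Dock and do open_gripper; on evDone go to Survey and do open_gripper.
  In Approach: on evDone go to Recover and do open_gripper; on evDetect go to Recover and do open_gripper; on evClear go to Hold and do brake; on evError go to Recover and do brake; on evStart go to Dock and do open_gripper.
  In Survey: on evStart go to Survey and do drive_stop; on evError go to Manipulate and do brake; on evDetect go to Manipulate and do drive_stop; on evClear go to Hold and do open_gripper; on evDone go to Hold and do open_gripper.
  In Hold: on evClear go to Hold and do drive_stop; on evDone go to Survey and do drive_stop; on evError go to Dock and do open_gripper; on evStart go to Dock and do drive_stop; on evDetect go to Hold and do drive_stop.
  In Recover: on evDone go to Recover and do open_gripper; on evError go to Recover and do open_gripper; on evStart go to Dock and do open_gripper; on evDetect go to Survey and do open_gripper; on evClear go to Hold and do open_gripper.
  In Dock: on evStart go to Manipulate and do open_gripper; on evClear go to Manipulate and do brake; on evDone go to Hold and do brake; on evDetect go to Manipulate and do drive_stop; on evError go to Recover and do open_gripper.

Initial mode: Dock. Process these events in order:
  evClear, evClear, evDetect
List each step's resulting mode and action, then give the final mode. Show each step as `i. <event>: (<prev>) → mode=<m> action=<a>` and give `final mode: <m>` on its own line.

1. evClear: (Dock) → mode=Manipulate action=brake
2. evClear: (Manipulate) → mode=Recover action=drive_stop
3. evDetect: (Recover) → mode=Survey action=open_gripper

final mode: Survey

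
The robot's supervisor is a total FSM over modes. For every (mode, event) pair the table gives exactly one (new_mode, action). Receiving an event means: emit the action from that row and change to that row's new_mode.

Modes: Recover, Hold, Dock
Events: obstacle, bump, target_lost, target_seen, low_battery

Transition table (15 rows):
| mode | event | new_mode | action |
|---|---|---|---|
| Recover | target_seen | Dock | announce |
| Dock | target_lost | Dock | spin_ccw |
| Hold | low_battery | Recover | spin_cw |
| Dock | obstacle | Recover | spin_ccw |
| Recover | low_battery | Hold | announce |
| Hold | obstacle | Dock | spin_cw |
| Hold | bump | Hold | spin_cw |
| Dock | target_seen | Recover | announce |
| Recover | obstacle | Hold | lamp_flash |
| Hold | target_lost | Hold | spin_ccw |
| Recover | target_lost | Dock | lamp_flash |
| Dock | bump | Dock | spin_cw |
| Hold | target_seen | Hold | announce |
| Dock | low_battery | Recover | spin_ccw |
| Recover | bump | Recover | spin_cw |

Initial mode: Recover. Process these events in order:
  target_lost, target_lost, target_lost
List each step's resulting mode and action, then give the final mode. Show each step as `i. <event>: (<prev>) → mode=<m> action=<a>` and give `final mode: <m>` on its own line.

final mode: Dock

1. target_lost: (Recover) → mode=Dock action=lamp_flash
2. target_lost: (Dock) → mode=Dock action=spin_ccw
3. target_lost: (Dock) → mode=Dock action=spin_ccw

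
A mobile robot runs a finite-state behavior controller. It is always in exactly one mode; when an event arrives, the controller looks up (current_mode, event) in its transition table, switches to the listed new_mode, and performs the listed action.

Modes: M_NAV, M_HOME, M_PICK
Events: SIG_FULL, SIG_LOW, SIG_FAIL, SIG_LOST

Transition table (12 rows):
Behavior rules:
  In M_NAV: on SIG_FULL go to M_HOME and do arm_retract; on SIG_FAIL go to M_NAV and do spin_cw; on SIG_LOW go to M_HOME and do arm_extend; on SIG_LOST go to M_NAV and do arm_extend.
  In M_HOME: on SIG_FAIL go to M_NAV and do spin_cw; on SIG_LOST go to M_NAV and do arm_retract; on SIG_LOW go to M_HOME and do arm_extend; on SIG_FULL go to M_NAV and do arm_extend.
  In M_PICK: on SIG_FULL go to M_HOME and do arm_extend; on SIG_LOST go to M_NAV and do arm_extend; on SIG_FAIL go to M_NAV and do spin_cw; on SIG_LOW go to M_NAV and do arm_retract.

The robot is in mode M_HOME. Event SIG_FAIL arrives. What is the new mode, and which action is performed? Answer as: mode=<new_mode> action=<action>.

current mode = M_HOME; filter table to that mode:
  (M_HOME, SIG_FAIL) → (M_NAV, spin_cw)  ← event matches
  (M_HOME, SIG_LOST) → (M_NAV, arm_retract)
  (M_HOME, SIG_LOW) → (M_HOME, arm_extend)
  (M_HOME, SIG_FULL) → (M_NAV, arm_extend)
event = SIG_FAIL selects (M_NAV, spin_cw)

mode=M_NAV action=spin_cw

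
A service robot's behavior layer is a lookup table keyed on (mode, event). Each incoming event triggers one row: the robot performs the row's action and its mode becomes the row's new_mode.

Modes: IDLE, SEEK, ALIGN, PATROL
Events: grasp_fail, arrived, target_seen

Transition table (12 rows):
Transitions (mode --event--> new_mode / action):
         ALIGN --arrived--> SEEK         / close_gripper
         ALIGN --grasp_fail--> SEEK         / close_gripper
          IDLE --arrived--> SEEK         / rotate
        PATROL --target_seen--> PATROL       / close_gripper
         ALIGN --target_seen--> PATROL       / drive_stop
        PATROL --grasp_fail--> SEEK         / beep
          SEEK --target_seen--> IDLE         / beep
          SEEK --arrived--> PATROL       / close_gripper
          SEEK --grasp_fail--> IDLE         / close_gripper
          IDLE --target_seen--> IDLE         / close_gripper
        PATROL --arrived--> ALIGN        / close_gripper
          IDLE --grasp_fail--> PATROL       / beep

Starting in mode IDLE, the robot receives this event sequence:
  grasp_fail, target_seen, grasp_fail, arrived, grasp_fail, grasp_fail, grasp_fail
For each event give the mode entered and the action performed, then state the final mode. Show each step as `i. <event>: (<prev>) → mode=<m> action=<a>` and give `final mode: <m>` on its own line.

final mode: PATROL

1. grasp_fail: (IDLE) → mode=PATROL action=beep
2. target_seen: (PATROL) → mode=PATROL action=close_gripper
3. grasp_fail: (PATROL) → mode=SEEK action=beep
4. arrived: (SEEK) → mode=PATROL action=close_gripper
5. grasp_fail: (PATROL) → mode=SEEK action=beep
6. grasp_fail: (SEEK) → mode=IDLE action=close_gripper
7. grasp_fail: (IDLE) → mode=PATROL action=beep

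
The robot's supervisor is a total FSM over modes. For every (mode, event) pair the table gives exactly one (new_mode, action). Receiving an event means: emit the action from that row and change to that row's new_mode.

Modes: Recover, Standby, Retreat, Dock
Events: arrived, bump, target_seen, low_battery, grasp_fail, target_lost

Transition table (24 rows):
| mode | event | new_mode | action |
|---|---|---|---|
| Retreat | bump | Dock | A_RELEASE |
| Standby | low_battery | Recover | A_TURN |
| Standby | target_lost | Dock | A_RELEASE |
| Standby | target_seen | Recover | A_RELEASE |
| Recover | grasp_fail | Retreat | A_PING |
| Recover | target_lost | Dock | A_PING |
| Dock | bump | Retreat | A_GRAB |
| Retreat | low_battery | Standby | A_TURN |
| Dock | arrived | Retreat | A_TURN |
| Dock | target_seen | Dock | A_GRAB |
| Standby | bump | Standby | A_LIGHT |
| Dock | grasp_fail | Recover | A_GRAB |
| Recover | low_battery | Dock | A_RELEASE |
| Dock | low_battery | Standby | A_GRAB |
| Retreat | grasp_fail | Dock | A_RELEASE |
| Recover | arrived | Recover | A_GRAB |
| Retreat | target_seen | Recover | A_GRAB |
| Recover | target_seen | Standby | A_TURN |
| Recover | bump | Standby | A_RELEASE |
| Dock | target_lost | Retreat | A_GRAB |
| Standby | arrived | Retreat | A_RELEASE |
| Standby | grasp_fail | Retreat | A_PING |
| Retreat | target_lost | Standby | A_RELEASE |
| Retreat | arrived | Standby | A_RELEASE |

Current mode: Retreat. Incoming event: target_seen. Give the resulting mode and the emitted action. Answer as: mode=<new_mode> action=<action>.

mode=Recover action=A_GRAB

current mode = Retreat; filter table to that mode:
  (Retreat, bump) → (Dock, A_RELEASE)
  (Retreat, low_battery) → (Standby, A_TURN)
  (Retreat, grasp_fail) → (Dock, A_RELEASE)
  (Retreat, target_seen) → (Recover, A_GRAB)  ← event matches
  (Retreat, target_lost) → (Standby, A_RELEASE)
  (Retreat, arrived) → (Standby, A_RELEASE)
event = target_seen selects (Recover, A_GRAB)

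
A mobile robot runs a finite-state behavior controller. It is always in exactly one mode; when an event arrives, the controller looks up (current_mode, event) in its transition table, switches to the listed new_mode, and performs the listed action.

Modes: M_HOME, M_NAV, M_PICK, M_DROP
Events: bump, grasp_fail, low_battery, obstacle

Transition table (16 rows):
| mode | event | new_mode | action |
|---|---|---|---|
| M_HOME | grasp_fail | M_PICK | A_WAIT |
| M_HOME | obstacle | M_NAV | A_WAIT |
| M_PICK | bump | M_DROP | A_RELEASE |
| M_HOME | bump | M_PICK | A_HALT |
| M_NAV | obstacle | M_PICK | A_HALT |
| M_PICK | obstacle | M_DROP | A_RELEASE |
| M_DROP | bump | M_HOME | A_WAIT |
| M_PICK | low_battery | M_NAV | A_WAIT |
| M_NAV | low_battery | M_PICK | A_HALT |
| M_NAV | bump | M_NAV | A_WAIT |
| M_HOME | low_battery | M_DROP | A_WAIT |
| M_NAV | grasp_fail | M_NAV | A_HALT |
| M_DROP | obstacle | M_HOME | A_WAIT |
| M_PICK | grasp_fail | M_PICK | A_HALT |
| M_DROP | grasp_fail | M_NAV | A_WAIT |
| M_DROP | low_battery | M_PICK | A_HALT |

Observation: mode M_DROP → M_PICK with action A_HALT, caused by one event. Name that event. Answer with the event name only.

try bump: (M_DROP, bump) → (M_HOME, A_WAIT)
try grasp_fail: (M_DROP, grasp_fail) → (M_NAV, A_WAIT)
try low_battery: (M_DROP, low_battery) → (M_PICK, A_HALT)  ← matches
try obstacle: (M_DROP, obstacle) → (M_HOME, A_WAIT)

low_battery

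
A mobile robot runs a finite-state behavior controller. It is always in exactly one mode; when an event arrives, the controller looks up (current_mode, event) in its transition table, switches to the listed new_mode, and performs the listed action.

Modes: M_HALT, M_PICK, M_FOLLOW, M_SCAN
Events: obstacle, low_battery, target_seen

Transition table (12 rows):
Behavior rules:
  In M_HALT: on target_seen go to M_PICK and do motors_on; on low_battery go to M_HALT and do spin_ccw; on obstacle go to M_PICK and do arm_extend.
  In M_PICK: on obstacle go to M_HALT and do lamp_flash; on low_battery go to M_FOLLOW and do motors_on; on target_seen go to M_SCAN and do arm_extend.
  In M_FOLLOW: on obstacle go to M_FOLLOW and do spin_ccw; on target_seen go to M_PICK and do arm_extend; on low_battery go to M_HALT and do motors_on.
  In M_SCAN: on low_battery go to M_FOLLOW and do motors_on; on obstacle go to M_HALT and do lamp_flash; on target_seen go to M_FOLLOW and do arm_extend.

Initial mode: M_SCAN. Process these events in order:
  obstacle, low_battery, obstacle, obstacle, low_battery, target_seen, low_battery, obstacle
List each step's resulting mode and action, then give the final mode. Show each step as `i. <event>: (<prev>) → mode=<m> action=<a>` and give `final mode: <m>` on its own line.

1. obstacle: (M_SCAN) → mode=M_HALT action=lamp_flash
2. low_battery: (M_HALT) → mode=M_HALT action=spin_ccw
3. obstacle: (M_HALT) → mode=M_PICK action=arm_extend
4. obstacle: (M_PICK) → mode=M_HALT action=lamp_flash
5. low_battery: (M_HALT) → mode=M_HALT action=spin_ccw
6. target_seen: (M_HALT) → mode=M_PICK action=motors_on
7. low_battery: (M_PICK) → mode=M_FOLLOW action=motors_on
8. obstacle: (M_FOLLOW) → mode=M_FOLLOW action=spin_ccw

final mode: M_FOLLOW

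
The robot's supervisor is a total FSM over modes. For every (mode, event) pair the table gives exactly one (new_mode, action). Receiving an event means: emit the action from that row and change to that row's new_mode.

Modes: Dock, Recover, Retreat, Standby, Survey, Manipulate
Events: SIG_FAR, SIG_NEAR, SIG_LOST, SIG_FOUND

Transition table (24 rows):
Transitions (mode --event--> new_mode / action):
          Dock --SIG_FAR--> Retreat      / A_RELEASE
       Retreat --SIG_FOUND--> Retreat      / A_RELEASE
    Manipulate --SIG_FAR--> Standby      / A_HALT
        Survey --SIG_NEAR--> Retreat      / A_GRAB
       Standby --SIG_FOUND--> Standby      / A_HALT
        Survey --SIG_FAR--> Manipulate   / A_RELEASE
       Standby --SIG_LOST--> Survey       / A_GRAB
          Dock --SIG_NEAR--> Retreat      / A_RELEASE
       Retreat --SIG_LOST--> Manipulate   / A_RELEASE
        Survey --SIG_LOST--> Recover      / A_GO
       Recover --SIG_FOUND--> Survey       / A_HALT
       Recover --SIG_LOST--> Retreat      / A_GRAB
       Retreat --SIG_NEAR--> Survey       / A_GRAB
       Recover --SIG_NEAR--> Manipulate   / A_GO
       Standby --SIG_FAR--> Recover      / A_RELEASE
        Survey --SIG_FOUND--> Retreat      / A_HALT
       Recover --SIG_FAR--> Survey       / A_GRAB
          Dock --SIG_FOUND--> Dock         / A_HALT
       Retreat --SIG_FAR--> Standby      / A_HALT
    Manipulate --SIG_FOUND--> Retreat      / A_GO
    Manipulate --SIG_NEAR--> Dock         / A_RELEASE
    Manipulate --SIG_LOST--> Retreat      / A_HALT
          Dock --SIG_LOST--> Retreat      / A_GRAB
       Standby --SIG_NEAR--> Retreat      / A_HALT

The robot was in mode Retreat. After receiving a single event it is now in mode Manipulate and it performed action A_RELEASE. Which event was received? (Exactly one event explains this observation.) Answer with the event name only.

try SIG_FAR: (Retreat, SIG_FAR) → (Standby, A_HALT)
try SIG_NEAR: (Retreat, SIG_NEAR) → (Survey, A_GRAB)
try SIG_LOST: (Retreat, SIG_LOST) → (Manipulate, A_RELEASE)  ← matches
try SIG_FOUND: (Retreat, SIG_FOUND) → (Retreat, A_RELEASE)

SIG_LOST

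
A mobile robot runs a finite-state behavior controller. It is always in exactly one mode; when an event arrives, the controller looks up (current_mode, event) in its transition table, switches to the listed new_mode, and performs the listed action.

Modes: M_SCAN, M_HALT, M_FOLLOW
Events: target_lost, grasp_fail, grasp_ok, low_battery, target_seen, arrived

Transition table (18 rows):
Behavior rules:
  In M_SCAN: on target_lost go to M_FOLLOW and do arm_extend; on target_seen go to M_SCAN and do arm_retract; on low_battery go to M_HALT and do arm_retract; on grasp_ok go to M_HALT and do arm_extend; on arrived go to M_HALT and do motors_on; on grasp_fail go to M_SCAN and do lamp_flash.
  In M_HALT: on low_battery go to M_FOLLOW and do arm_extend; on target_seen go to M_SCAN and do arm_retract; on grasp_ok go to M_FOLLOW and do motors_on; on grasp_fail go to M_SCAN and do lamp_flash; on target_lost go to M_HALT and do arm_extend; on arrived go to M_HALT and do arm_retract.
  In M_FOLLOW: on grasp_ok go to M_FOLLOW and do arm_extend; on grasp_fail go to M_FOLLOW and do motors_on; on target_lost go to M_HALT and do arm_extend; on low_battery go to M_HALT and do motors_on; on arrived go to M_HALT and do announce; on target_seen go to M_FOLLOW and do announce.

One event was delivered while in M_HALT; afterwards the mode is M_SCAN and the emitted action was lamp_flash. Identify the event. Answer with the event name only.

try target_lost: (M_HALT, target_lost) → (M_HALT, arm_extend)
try grasp_fail: (M_HALT, grasp_fail) → (M_SCAN, lamp_flash)  ← matches
try grasp_ok: (M_HALT, grasp_ok) → (M_FOLLOW, motors_on)
try low_battery: (M_HALT, low_battery) → (M_FOLLOW, arm_extend)
try target_seen: (M_HALT, target_seen) → (M_SCAN, arm_retract)
try arrived: (M_HALT, arrived) → (M_HALT, arm_retract)

grasp_fail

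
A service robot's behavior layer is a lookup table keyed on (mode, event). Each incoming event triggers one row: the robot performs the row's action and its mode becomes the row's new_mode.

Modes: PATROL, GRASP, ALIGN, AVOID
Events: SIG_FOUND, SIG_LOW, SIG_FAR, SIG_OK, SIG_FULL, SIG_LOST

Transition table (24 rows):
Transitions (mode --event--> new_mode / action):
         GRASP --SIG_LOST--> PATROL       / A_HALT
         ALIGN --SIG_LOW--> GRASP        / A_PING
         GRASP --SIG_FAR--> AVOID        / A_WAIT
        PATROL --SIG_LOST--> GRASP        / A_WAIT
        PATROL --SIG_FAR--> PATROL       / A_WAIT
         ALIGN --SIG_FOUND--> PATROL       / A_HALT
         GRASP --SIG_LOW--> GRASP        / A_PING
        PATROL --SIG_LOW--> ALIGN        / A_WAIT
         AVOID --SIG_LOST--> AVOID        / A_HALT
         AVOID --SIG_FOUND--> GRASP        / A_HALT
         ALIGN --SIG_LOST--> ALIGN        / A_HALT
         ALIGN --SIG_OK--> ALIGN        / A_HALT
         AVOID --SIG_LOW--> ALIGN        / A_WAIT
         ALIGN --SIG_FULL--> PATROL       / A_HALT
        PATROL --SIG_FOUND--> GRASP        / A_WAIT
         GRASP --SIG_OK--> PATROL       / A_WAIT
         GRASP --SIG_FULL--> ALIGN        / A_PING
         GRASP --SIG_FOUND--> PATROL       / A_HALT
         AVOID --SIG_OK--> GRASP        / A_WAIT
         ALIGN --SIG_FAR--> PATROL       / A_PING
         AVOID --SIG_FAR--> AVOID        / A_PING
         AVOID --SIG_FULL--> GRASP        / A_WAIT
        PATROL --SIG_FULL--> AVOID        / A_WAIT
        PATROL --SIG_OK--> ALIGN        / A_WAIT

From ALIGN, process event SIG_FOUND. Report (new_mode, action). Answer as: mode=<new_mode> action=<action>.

mode=PATROL action=A_HALT

current mode = ALIGN; filter table to that mode:
  (ALIGN, SIG_LOW) → (GRASP, A_PING)
  (ALIGN, SIG_FOUND) → (PATROL, A_HALT)  ← event matches
  (ALIGN, SIG_LOST) → (ALIGN, A_HALT)
  (ALIGN, SIG_OK) → (ALIGN, A_HALT)
  (ALIGN, SIG_FULL) → (PATROL, A_HALT)
  (ALIGN, SIG_FAR) → (PATROL, A_PING)
event = SIG_FOUND selects (PATROL, A_HALT)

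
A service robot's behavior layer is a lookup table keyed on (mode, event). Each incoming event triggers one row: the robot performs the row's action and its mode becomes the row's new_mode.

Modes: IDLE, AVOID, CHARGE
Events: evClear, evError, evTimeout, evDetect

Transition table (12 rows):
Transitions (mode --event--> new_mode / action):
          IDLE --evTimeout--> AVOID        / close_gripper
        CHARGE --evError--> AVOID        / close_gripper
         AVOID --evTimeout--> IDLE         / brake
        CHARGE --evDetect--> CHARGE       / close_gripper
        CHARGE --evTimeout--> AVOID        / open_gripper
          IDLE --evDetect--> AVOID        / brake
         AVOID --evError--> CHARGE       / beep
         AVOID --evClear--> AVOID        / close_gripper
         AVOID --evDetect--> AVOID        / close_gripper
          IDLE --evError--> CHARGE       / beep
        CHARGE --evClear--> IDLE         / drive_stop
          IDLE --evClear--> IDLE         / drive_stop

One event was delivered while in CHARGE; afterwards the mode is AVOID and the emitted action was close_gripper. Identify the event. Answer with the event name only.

evError

try evClear: (CHARGE, evClear) → (IDLE, drive_stop)
try evError: (CHARGE, evError) → (AVOID, close_gripper)  ← matches
try evTimeout: (CHARGE, evTimeout) → (AVOID, open_gripper)
try evDetect: (CHARGE, evDetect) → (CHARGE, close_gripper)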